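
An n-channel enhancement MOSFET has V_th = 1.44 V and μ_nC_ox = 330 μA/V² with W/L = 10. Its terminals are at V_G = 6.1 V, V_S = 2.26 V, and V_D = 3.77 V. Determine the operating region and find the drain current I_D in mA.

V_GS = V_G − V_S = 6.1 − 2.26 = 3.84 V; V_DS = V_D − V_S = 3.77 − 2.26 = 1.51 V.
k_n = μ_nC_ox · (W/L) = 3.3 mA/V².
V_ov = V_GS − V_th = 3.84 − 1.44 = 2.4 V.
Since V_DS = 1.51 V < V_ov = 2.4 V, the device is in the triode region.
I_D = k_n [V_ov · V_DS − ½ V_DS²] = 3.3 × [2.4 × 1.51 − 0.5 × 1.51²] = 8.2 mA.

Triode; I_D = 8.20 mA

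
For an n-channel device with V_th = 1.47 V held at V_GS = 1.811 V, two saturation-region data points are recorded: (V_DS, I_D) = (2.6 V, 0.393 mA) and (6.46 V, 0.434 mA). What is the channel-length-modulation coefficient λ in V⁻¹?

λ = 0.0291 V⁻¹

With V_GS fixed, I_D ∝ (1 + λ V_DS) in saturation, so I_D2/I_D1 = (1 + λ V_DS2)/(1 + λ V_DS1).
0.434/0.393 = 1.104 = (1 + 6.46 λ)/(1 + 2.6 λ).
Solving: λ (I_D1 V_DS2 − I_D2 V_DS1) = I_D2 − I_D1, so λ = (0.434 − 0.393) / (0.393 × 6.46 − 0.434 × 2.6) = 0.041 / 1.41 = 0.0291 V⁻¹.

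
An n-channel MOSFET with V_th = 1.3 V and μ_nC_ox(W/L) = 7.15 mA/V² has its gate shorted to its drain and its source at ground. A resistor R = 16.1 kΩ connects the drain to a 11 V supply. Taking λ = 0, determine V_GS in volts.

With gate tied to drain, V_GS = V_DS ≥ V_GS − V_th, so the device is in saturation.
KCL at the drain: ½ k_n (V_GS − V_th)² = (V_DD − V_GS)/R.
Let x = V_GS − 1.3. Then 57.6 x² + x − 9.7 = 0, giving x = 0.402 V (positive root), so V_GS = 1.7 V.
I_D = (V_DD − V_GS)/R = (11 − 1.7) / 16.1 = 0.578 mA.

V_GS = 1.70 V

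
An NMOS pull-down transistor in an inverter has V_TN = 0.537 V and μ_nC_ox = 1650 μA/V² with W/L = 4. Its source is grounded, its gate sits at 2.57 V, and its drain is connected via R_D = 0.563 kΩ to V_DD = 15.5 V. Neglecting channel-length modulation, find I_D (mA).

I_D = 13.6 mA

V_GS = V_G = 2.57 V, so V_ov = 2.57 − 0.537 = 2.03 V.
k_n = μ_nC_ox · (W/L) = 6.6 mA/V².
Assume saturation: I_D = ½ k_n V_ov² = 0.5 × 6.6 × 2.03² = 13.6 mA, giving V_DS = V_DD − I_D R_D = 15.5 − 13.6 × 0.563 = 7.82 V.
V_DS = 7.82 V ≥ V_ov = 2.03 V, confirming saturation.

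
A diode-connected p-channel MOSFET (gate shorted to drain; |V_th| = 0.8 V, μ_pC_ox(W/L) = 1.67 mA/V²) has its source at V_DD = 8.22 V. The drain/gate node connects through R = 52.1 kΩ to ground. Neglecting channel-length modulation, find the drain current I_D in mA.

I_D = 0.135 mA

With gate tied to drain, V_SG = V_SD ≥ V_SG − |V_th|, so the device is in saturation.
KCL at the drain: ½ k_p (V_SG − |V_th|)² = (V_DD − V_SG)/R.
Let x = V_SG − 0.8. Then 43.5 x² + x − 7.42 = 0, giving x = 0.402 V (positive root), so V_SG = 1.2 V.
I_D = (V_DD − V_SG)/R = (8.22 − 1.2) / 52.1 = 0.135 mA.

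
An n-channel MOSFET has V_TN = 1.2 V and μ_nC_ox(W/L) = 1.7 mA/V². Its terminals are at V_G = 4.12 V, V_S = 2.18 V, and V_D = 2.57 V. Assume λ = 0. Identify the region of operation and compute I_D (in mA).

V_GS = V_G − V_S = 4.12 − 2.18 = 1.94 V; V_DS = V_D − V_S = 2.57 − 2.18 = 0.39 V.
V_ov = V_GS − V_TN = 1.94 − 1.2 = 0.74 V.
Since V_DS = 0.39 V < V_ov = 0.74 V, the device is in the triode region.
I_D = k_n [V_ov · V_DS − ½ V_DS²] = 1.7 × [0.74 × 0.39 − 0.5 × 0.39²] = 0.361 mA.

Triode; I_D = 0.361 mA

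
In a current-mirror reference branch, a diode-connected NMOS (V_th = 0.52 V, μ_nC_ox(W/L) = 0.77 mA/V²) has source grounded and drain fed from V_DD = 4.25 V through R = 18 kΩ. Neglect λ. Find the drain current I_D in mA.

With gate tied to drain, V_GS = V_DS ≥ V_GS − V_th, so the device is in saturation.
KCL at the drain: ½ k_n (V_GS − V_th)² = (V_DD − V_GS)/R.
Let x = V_GS − 0.52. Then 6.93 x² + x − 3.73 = 0, giving x = 0.665 V (positive root), so V_GS = 1.19 V.
I_D = (V_DD − V_GS)/R = (4.25 − 1.19) / 18 = 0.17 mA.

I_D = 0.170 mA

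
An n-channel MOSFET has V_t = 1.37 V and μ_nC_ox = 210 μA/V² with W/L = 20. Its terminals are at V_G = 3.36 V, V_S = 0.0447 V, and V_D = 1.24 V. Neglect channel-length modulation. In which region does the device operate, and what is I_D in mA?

V_GS = V_G − V_S = 3.36 − 0.0447 = 3.32 V; V_DS = V_D − V_S = 1.24 − 0.0447 = 1.2 V.
k_n = μ_nC_ox · (W/L) = 4.2 mA/V².
V_ov = V_GS − V_t = 3.32 − 1.37 = 1.95 V.
Since V_DS = 1.2 V < V_ov = 1.95 V, the device is in the triode region.
I_D = k_n [V_ov · V_DS − ½ V_DS²] = 4.2 × [1.95 × 1.2 − 0.5 × 1.2²] = 6.77 mA.

Triode; I_D = 6.77 mA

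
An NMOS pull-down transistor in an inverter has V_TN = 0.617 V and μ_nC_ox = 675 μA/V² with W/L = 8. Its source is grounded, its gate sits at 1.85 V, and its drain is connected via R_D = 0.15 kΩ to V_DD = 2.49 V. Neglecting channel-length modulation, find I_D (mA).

V_GS = V_G = 1.85 V, so V_ov = 1.85 − 0.617 = 1.23 V.
k_n = μ_nC_ox · (W/L) = 5.4 mA/V².
Assume saturation: I_D = ½ k_n V_ov² = 0.5 × 5.4 × 1.23² = 4.1 mA, giving V_DS = V_DD − I_D R_D = 2.49 − 4.1 × 0.15 = 1.87 V.
V_DS = 1.87 V ≥ V_ov = 1.23 V, confirming saturation.

I_D = 4.10 mA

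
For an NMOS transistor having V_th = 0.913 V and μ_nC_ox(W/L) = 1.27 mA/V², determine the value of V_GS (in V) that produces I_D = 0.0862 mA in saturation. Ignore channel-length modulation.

In saturation I_D = ½ k_n (V_GS − V_th)², so V_GS − V_th = √(2 I_D / k_n) = √(2 × 0.0862 / 1.27) = 0.368 V.
V_GS = 0.913 + 0.368 = 1.28 V.

V_GS = 1.28 V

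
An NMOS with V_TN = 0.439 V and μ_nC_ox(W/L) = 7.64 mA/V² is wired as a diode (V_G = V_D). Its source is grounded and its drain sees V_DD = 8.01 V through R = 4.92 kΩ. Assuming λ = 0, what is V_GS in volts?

With gate tied to drain, V_GS = V_DS ≥ V_GS − V_TN, so the device is in saturation.
KCL at the drain: ½ k_n (V_GS − V_TN)² = (V_DD − V_GS)/R.
Let x = V_GS − 0.439. Then 18.8 x² + x − 7.571 = 0, giving x = 0.609 V (positive root), so V_GS = 1.05 V.
I_D = (V_DD − V_GS)/R = (8.01 − 1.05) / 4.92 = 1.42 mA.

V_GS = 1.05 V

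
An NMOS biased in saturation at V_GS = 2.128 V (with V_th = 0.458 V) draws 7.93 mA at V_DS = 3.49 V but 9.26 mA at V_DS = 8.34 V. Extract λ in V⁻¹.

λ = 0.0393 V⁻¹

With V_GS fixed, I_D ∝ (1 + λ V_DS) in saturation, so I_D2/I_D1 = (1 + λ V_DS2)/(1 + λ V_DS1).
9.26/7.93 = 1.168 = (1 + 8.34 λ)/(1 + 3.49 λ).
Solving: λ (I_D1 V_DS2 − I_D2 V_DS1) = I_D2 − I_D1, so λ = (9.26 − 7.93) / (7.93 × 8.34 − 9.26 × 3.49) = 1.33 / 33.8 = 0.0393 V⁻¹.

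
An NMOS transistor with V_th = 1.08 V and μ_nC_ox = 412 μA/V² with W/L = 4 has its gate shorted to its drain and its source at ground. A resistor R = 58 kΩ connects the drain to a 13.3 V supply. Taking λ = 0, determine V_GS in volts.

With gate tied to drain, V_GS = V_DS ≥ V_GS − V_th, so the device is in saturation.
k_n = μ_nC_ox · (W/L) = 1.648 mA/V².
KCL at the drain: ½ k_n (V_GS − V_th)² = (V_DD − V_GS)/R.
Let x = V_GS − 1.08. Then 47.8 x² + x − 12.22 = 0, giving x = 0.495 V (positive root), so V_GS = 1.58 V.
I_D = (V_DD − V_GS)/R = (13.3 − 1.58) / 58 = 0.202 mA.

V_GS = 1.58 V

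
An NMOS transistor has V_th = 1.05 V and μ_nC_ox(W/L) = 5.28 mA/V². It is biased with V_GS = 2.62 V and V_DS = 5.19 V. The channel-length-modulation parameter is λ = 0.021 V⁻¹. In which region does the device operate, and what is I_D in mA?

Saturation; I_D = 7.22 mA

V_ov = V_GS − V_th = 2.62 − 1.05 = 1.57 V.
Since V_DS = 5.19 V ≥ V_ov = 1.57 V, the device is in saturation.
I_D = ½ k_n V_ov² (1 + λ V_DS) = 0.5 × 5.28 × 1.57² × (1 + 0.021 × 5.19) = 7.22 mA.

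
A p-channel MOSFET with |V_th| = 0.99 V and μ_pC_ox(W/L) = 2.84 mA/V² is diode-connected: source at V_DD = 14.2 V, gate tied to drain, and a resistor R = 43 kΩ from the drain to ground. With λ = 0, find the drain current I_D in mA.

With gate tied to drain, V_SG = V_SD ≥ V_SG − |V_th|, so the device is in saturation.
KCL at the drain: ½ k_p (V_SG − |V_th|)² = (V_DD − V_SG)/R.
Let x = V_SG − 0.99. Then 61.1 x² + x − 13.21 = 0, giving x = 0.457 V (positive root), so V_SG = 1.45 V.
I_D = (V_DD − V_SG)/R = (14.2 − 1.45) / 43 = 0.297 mA.

I_D = 0.297 mA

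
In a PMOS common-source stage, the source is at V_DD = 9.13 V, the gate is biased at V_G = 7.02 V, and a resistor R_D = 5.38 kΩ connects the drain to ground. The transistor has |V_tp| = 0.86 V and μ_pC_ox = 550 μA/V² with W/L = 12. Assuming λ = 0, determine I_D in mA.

V_SG = V_DD − V_G = 9.13 − 7.02 = 2.11 V, so V_ov = 2.11 − 0.86 = 1.25 V.
k_p = μ_pC_ox · (W/L) = 6.6 mA/V².
Assume saturation: I_D = ½ k_p V_ov² = 0.5 × 6.6 × 1.25² = 5.16 mA, giving V_SD = V_DD − I_D R_D = 9.13 − 5.16 × 5.38 = -18.6 V.
But -18.6 V < V_ov = 1.25 V, so the device is actually in triode.
In triode I_D = k_p[V_ov V_SD − ½ V_SD²] and I_D = (V_DD − V_SD)/R_D. Equating: 17.8 V_SD² − 45.39 V_SD + 9.13 = 0, giving V_SD = 0.22 V (the root below V_ov).
I_D = (9.13 − 0.22) / 5.38 = 1.66 mA.

I_D = 1.66 mA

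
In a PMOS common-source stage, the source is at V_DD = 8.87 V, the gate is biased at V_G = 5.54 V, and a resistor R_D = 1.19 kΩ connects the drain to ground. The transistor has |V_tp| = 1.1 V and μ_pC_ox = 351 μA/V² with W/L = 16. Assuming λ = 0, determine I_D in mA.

V_SG = V_DD − V_G = 8.87 − 5.54 = 3.33 V, so V_ov = 3.33 − 1.1 = 2.23 V.
k_p = μ_pC_ox · (W/L) = 5.616 mA/V².
Assume saturation: I_D = ½ k_p V_ov² = 0.5 × 5.616 × 2.23² = 14 mA, giving V_SD = V_DD − I_D R_D = 8.87 − 14 × 1.19 = -7.75 V.
But -7.75 V < V_ov = 2.23 V, so the device is actually in triode.
In triode I_D = k_p[V_ov V_SD − ½ V_SD²] and I_D = (V_DD − V_SD)/R_D. Equating: 3.34 V_SD² − 15.9 V_SD + 8.87 = 0, giving V_SD = 0.645 V (the root below V_ov).
I_D = (8.87 − 0.645) / 1.19 = 6.91 mA.

I_D = 6.91 mA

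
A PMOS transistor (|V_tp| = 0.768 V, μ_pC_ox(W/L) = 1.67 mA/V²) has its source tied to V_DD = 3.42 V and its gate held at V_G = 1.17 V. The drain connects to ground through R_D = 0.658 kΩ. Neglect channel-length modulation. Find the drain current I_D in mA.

I_D = 1.83 mA

V_SG = V_DD − V_G = 3.42 − 1.17 = 2.25 V, so V_ov = 2.25 − 0.768 = 1.48 V.
Assume saturation: I_D = ½ k_p V_ov² = 0.5 × 1.67 × 1.48² = 1.83 mA, giving V_SD = V_DD − I_D R_D = 3.42 − 1.83 × 0.658 = 2.21 V.
V_SD = 2.21 V ≥ V_ov = 1.48 V, confirming saturation.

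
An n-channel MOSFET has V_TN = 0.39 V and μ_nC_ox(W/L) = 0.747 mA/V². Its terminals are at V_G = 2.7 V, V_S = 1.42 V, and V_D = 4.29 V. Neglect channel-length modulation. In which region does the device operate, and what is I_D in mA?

Saturation; I_D = 0.296 mA

V_GS = V_G − V_S = 2.7 − 1.42 = 1.28 V; V_DS = V_D − V_S = 4.29 − 1.42 = 2.87 V.
V_ov = V_GS − V_TN = 1.28 − 0.39 = 0.89 V.
Since V_DS = 2.87 V ≥ V_ov = 0.89 V, the device is in saturation.
I_D = ½ k_n V_ov² = 0.5 × 0.747 × 0.89² = 0.296 mA.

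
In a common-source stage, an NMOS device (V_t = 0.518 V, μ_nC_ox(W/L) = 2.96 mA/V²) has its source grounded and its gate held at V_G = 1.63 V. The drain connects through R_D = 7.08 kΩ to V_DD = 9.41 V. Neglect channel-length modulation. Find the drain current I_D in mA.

I_D = 1.26 mA

V_GS = V_G = 1.63 V, so V_ov = 1.63 − 0.518 = 1.11 V.
Assume saturation: I_D = ½ k_n V_ov² = 0.5 × 2.96 × 1.11² = 1.83 mA, giving V_DS = V_DD − I_D R_D = 9.41 − 1.83 × 7.08 = -3.55 V.
But -3.55 V < V_ov = 1.11 V, so the device is actually in triode.
In triode I_D = k_n[V_ov V_DS − ½ V_DS²] and I_D = (V_DD − V_DS)/R_D. Equating: 10.5 V_DS² − 24.3 V_DS + 9.41 = 0, giving V_DS = 0.491 V (the root below V_ov).
I_D = (9.41 − 0.491) / 7.08 = 1.26 mA.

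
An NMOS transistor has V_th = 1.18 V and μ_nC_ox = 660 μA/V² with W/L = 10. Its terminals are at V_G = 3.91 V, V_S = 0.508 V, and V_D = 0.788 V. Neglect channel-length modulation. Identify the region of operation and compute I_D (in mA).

V_GS = V_G − V_S = 3.91 − 0.508 = 3.4 V; V_DS = V_D − V_S = 0.788 − 0.508 = 0.28 V.
k_n = μ_nC_ox · (W/L) = 6.6 mA/V².
V_ov = V_GS − V_th = 3.4 − 1.18 = 2.22 V.
Since V_DS = 0.28 V < V_ov = 2.22 V, the device is in the triode region.
I_D = k_n [V_ov · V_DS − ½ V_DS²] = 6.6 × [2.22 × 0.28 − 0.5 × 0.28²] = 3.85 mA.

Triode; I_D = 3.85 mA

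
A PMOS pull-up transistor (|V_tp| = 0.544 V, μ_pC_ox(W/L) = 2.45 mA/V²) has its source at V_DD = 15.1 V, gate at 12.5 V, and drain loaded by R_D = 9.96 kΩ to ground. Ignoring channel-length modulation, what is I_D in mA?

I_D = 1.48 mA

V_SG = V_DD − V_G = 15.1 − 12.5 = 2.6 V, so V_ov = 2.6 − 0.544 = 2.06 V.
Assume saturation: I_D = ½ k_p V_ov² = 0.5 × 2.45 × 2.06² = 5.18 mA, giving V_SD = V_DD − I_D R_D = 15.1 − 5.18 × 9.96 = -36.5 V.
But -36.5 V < V_ov = 2.06 V, so the device is actually in triode.
In triode I_D = k_p[V_ov V_SD − ½ V_SD²] and I_D = (V_DD − V_SD)/R_D. Equating: 12.2 V_SD² − 51.17 V_SD + 15.1 = 0, giving V_SD = 0.319 V (the root below V_ov).
I_D = (15.1 − 0.319) / 9.96 = 1.48 mA.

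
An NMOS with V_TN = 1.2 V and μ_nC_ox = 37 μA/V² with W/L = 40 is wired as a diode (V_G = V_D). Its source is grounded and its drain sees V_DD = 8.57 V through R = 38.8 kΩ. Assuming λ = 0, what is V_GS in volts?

V_GS = 1.69 V

With gate tied to drain, V_GS = V_DS ≥ V_GS − V_TN, so the device is in saturation.
k_n = μ_nC_ox · (W/L) = 1.48 mA/V².
KCL at the drain: ½ k_n (V_GS − V_TN)² = (V_DD − V_GS)/R.
Let x = V_GS − 1.2. Then 28.7 x² + x − 7.37 = 0, giving x = 0.49 V (positive root), so V_GS = 1.69 V.
I_D = (V_DD − V_GS)/R = (8.57 − 1.69) / 38.8 = 0.177 mA.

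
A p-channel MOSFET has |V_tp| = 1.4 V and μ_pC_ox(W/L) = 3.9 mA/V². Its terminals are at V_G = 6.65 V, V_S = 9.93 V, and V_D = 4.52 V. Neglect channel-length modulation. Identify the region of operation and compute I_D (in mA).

Saturation; I_D = 6.89 mA

V_SG = V_S − V_G = 9.93 − 6.65 = 3.28 V; V_SD = V_S − V_D = 9.93 − 4.52 = 5.41 V.
V_ov = V_SG − |V_tp| = 3.28 − 1.4 = 1.88 V.
Since V_SD = 5.41 V ≥ V_ov = 1.88 V, the device is in saturation.
I_D = ½ k_p V_ov² = 0.5 × 3.9 × 1.88² = 6.89 mA.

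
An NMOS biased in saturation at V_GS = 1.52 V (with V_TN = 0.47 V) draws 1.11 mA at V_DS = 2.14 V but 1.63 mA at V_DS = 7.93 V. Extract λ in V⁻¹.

λ = 0.0979 V⁻¹

With V_GS fixed, I_D ∝ (1 + λ V_DS) in saturation, so I_D2/I_D1 = (1 + λ V_DS2)/(1 + λ V_DS1).
1.63/1.11 = 1.468 = (1 + 7.93 λ)/(1 + 2.14 λ).
Solving: λ (I_D1 V_DS2 − I_D2 V_DS1) = I_D2 − I_D1, so λ = (1.63 − 1.11) / (1.11 × 7.93 − 1.63 × 2.14) = 0.52 / 5.31 = 0.0979 V⁻¹.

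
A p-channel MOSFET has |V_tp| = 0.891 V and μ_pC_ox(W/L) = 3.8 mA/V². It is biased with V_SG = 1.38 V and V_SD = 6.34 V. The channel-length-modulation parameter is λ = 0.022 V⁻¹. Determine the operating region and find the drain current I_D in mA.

Saturation; I_D = 0.518 mA

V_ov = V_SG − |V_tp| = 1.38 − 0.891 = 0.489 V.
Since V_SD = 6.34 V ≥ V_ov = 0.489 V, the device is in saturation.
I_D = ½ k_p V_ov² (1 + λ V_SD) = 0.5 × 3.8 × 0.489² × (1 + 0.022 × 6.34) = 0.518 mA.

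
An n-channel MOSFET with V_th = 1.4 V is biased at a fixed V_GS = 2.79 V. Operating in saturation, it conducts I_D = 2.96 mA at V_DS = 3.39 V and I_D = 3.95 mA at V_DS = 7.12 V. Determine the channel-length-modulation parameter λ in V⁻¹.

λ = 0.129 V⁻¹

With V_GS fixed, I_D ∝ (1 + λ V_DS) in saturation, so I_D2/I_D1 = (1 + λ V_DS2)/(1 + λ V_DS1).
3.95/2.96 = 1.334 = (1 + 7.12 λ)/(1 + 3.39 λ).
Solving: λ (I_D1 V_DS2 − I_D2 V_DS1) = I_D2 − I_D1, so λ = (3.95 − 2.96) / (2.96 × 7.12 − 3.95 × 3.39) = 0.99 / 7.68 = 0.129 V⁻¹.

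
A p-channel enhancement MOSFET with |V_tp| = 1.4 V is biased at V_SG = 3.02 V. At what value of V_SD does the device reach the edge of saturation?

V_SD,sat = 1.62 V

The boundary between triode and saturation is V_SD = V_SG − |V_tp| = V_ov.
V_ov = 3.02 − 1.4 = 1.62 V.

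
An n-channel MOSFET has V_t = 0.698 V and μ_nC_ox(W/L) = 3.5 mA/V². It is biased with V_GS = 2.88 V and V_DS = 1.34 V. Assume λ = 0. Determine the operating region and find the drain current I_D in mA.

Triode; I_D = 7.09 mA

V_ov = V_GS − V_t = 2.88 − 0.698 = 2.18 V.
Since V_DS = 1.34 V < V_ov = 2.18 V, the device is in the triode region.
I_D = k_n [V_ov · V_DS − ½ V_DS²] = 3.5 × [2.18 × 1.34 − 0.5 × 1.34²] = 7.09 mA.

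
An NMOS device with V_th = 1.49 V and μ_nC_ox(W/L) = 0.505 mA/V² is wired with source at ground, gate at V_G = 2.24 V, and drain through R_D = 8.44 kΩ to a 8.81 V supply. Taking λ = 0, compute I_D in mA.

V_GS = V_G = 2.24 V, so V_ov = 2.24 − 1.49 = 0.75 V.
Assume saturation: I_D = ½ k_n V_ov² = 0.5 × 0.505 × 0.75² = 0.142 mA, giving V_DS = V_DD − I_D R_D = 8.81 − 0.142 × 8.44 = 7.61 V.
V_DS = 7.61 V ≥ V_ov = 0.75 V, confirming saturation.

I_D = 0.142 mA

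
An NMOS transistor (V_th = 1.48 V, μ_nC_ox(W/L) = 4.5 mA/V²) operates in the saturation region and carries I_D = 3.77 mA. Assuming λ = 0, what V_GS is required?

V_GS = 2.77 V

In saturation I_D = ½ k_n (V_GS − V_th)², so V_GS − V_th = √(2 I_D / k_n) = √(2 × 3.77 / 4.5) = 1.29 V.
V_GS = 1.48 + 1.29 = 2.77 V.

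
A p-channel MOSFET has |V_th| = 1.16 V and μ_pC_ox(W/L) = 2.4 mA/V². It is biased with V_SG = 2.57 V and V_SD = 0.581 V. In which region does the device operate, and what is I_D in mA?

V_ov = V_SG − |V_th| = 2.57 − 1.16 = 1.41 V.
Since V_SD = 0.581 V < V_ov = 1.41 V, the device is in the triode region.
I_D = k_p [V_ov · V_SD − ½ V_SD²] = 2.4 × [1.41 × 0.581 − 0.5 × 0.581²] = 1.56 mA.

Triode; I_D = 1.56 mA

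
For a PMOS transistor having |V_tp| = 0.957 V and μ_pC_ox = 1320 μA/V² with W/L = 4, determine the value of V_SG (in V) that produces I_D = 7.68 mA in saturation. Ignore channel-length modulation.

k_p = μ_pC_ox · (W/L) = 5.28 mA/V².
In saturation I_D = ½ k_p (V_SG − |V_tp|)², so V_SG − |V_tp| = √(2 I_D / k_p) = √(2 × 7.68 / 5.28) = 1.71 V.
V_SG = 0.957 + 1.71 = 2.66 V.

V_SG = 2.66 V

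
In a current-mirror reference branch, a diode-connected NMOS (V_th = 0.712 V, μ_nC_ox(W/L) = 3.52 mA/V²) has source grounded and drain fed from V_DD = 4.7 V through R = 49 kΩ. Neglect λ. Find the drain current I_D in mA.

I_D = 0.0771 mA

With gate tied to drain, V_GS = V_DS ≥ V_GS − V_th, so the device is in saturation.
KCL at the drain: ½ k_n (V_GS − V_th)² = (V_DD − V_GS)/R.
Let x = V_GS − 0.712. Then 86.2 x² + x − 3.988 = 0, giving x = 0.209 V (positive root), so V_GS = 0.921 V.
I_D = (V_DD − V_GS)/R = (4.7 − 0.921) / 49 = 0.0771 mA.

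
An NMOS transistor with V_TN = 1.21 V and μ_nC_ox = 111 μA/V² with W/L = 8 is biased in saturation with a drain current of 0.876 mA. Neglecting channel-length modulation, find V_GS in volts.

V_GS = 2.61 V

k_n = μ_nC_ox · (W/L) = 0.888 mA/V².
In saturation I_D = ½ k_n (V_GS − V_TN)², so V_GS − V_TN = √(2 I_D / k_n) = √(2 × 0.876 / 0.888) = 1.4 V.
V_GS = 1.21 + 1.4 = 2.61 V.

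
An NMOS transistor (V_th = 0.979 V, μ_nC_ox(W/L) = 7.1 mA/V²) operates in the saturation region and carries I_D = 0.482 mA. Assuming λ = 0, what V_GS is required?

V_GS = 1.35 V

In saturation I_D = ½ k_n (V_GS − V_th)², so V_GS − V_th = √(2 I_D / k_n) = √(2 × 0.482 / 7.1) = 0.368 V.
V_GS = 0.979 + 0.368 = 1.35 V.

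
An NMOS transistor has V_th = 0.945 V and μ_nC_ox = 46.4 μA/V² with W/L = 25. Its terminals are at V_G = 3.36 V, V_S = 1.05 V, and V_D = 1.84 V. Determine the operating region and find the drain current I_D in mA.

V_GS = V_G − V_S = 3.36 − 1.05 = 2.31 V; V_DS = V_D − V_S = 1.84 − 1.05 = 0.79 V.
k_n = μ_nC_ox · (W/L) = 1.16 mA/V².
V_ov = V_GS − V_th = 2.31 − 0.945 = 1.36 V.
Since V_DS = 0.79 V < V_ov = 1.36 V, the device is in the triode region.
I_D = k_n [V_ov · V_DS − ½ V_DS²] = 1.16 × [1.36 × 0.79 − 0.5 × 0.79²] = 0.889 mA.

Triode; I_D = 0.889 mA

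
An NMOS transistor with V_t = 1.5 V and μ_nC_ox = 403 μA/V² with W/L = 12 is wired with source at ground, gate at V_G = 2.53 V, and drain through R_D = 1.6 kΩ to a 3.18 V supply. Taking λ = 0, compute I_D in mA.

V_GS = V_G = 2.53 V, so V_ov = 2.53 − 1.5 = 1.03 V.
k_n = μ_nC_ox · (W/L) = 4.836 mA/V².
Assume saturation: I_D = ½ k_n V_ov² = 0.5 × 4.836 × 1.03² = 2.57 mA, giving V_DS = V_DD − I_D R_D = 3.18 − 2.57 × 1.6 = -0.924 V.
But -0.924 V < V_ov = 1.03 V, so the device is actually in triode.
In triode I_D = k_n[V_ov V_DS − ½ V_DS²] and I_D = (V_DD − V_DS)/R_D. Equating: 3.87 V_DS² − 8.97 V_DS + 3.18 = 0, giving V_DS = 0.437 V (the root below V_ov).
I_D = (3.18 − 0.437) / 1.6 = 1.71 mA.

I_D = 1.71 mA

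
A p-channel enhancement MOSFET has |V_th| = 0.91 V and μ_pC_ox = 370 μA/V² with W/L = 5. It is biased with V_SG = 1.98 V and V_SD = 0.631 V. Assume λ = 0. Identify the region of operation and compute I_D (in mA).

Triode; I_D = 0.881 mA

k_p = μ_pC_ox · (W/L) = 1.85 mA/V².
V_ov = V_SG − |V_th| = 1.98 − 0.91 = 1.07 V.
Since V_SD = 0.631 V < V_ov = 1.07 V, the device is in the triode region.
I_D = k_p [V_ov · V_SD − ½ V_SD²] = 1.85 × [1.07 × 0.631 − 0.5 × 0.631²] = 0.881 mA.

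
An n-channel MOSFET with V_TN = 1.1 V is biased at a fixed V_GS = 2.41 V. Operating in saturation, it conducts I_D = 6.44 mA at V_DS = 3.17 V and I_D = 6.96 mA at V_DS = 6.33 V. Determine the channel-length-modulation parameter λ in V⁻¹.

λ = 0.0278 V⁻¹

With V_GS fixed, I_D ∝ (1 + λ V_DS) in saturation, so I_D2/I_D1 = (1 + λ V_DS2)/(1 + λ V_DS1).
6.96/6.44 = 1.081 = (1 + 6.33 λ)/(1 + 3.17 λ).
Solving: λ (I_D1 V_DS2 − I_D2 V_DS1) = I_D2 − I_D1, so λ = (6.96 − 6.44) / (6.44 × 6.33 − 6.96 × 3.17) = 0.52 / 18.7 = 0.0278 V⁻¹.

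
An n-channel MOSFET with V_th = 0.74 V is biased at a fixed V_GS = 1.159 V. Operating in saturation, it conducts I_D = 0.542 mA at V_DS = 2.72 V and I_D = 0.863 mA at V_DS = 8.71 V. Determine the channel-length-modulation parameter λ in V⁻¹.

λ = 0.135 V⁻¹

With V_GS fixed, I_D ∝ (1 + λ V_DS) in saturation, so I_D2/I_D1 = (1 + λ V_DS2)/(1 + λ V_DS1).
0.863/0.542 = 1.592 = (1 + 8.71 λ)/(1 + 2.72 λ).
Solving: λ (I_D1 V_DS2 − I_D2 V_DS1) = I_D2 − I_D1, so λ = (0.863 − 0.542) / (0.542 × 8.71 − 0.863 × 2.72) = 0.321 / 2.37 = 0.135 V⁻¹.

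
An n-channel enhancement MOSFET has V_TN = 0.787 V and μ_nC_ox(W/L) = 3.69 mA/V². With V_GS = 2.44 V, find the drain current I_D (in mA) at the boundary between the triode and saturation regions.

I_D = 5.04 mA

At the boundary V_DS = V_ov = V_GS − V_TN = 2.44 − 0.787 = 1.65 V.
I_D = ½ k_n V_ov² = 0.5 × 3.69 × 1.65² = 5.04 mA.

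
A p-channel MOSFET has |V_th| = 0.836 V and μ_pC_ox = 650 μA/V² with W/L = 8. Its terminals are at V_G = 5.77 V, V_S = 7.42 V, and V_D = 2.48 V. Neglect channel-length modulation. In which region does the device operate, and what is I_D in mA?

Saturation; I_D = 1.72 mA

V_SG = V_S − V_G = 7.42 − 5.77 = 1.65 V; V_SD = V_S − V_D = 7.42 − 2.48 = 4.94 V.
k_p = μ_pC_ox · (W/L) = 5.2 mA/V².
V_ov = V_SG − |V_th| = 1.65 − 0.836 = 0.814 V.
Since V_SD = 4.94 V ≥ V_ov = 0.814 V, the device is in saturation.
I_D = ½ k_p V_ov² = 0.5 × 5.2 × 0.814² = 1.72 mA.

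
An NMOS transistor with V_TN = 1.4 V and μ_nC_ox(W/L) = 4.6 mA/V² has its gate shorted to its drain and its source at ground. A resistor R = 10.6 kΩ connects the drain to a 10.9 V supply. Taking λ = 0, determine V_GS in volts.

With gate tied to drain, V_GS = V_DS ≥ V_GS − V_TN, so the device is in saturation.
KCL at the drain: ½ k_n (V_GS − V_TN)² = (V_DD − V_GS)/R.
Let x = V_GS − 1.4. Then 24.4 x² + x − 9.5 = 0, giving x = 0.604 V (positive root), so V_GS = 2 V.
I_D = (V_DD − V_GS)/R = (10.9 − 2) / 10.6 = 0.839 mA.

V_GS = 2.00 V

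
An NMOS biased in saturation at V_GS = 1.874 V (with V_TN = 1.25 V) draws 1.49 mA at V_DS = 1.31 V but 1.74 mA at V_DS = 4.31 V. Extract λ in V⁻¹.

With V_GS fixed, I_D ∝ (1 + λ V_DS) in saturation, so I_D2/I_D1 = (1 + λ V_DS2)/(1 + λ V_DS1).
1.74/1.49 = 1.168 = (1 + 4.31 λ)/(1 + 1.31 λ).
Solving: λ (I_D1 V_DS2 − I_D2 V_DS1) = I_D2 − I_D1, so λ = (1.74 − 1.49) / (1.49 × 4.31 − 1.74 × 1.31) = 0.25 / 4.14 = 0.0604 V⁻¹.

λ = 0.0604 V⁻¹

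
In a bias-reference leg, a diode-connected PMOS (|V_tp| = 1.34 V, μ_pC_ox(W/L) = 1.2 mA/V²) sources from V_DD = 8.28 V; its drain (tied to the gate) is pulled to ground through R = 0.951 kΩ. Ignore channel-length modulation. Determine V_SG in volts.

V_SG = 4.06 V

With gate tied to drain, V_SG = V_SD ≥ V_SG − |V_tp|, so the device is in saturation.
KCL at the drain: ½ k_p (V_SG − |V_tp|)² = (V_DD − V_SG)/R.
Let x = V_SG − 1.34. Then 0.571 x² + x − 6.94 = 0, giving x = 2.72 V (positive root), so V_SG = 4.06 V.
I_D = (V_DD − V_SG)/R = (8.28 − 4.06) / 0.951 = 4.44 mA.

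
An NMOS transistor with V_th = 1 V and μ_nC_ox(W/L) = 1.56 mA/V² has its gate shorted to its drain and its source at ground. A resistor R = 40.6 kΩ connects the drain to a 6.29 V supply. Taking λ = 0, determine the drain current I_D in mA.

I_D = 0.121 mA

With gate tied to drain, V_GS = V_DS ≥ V_GS − V_th, so the device is in saturation.
KCL at the drain: ½ k_n (V_GS − V_th)² = (V_DD − V_GS)/R.
Let x = V_GS − 1. Then 31.7 x² + x − 5.29 = 0, giving x = 0.393 V (positive root), so V_GS = 1.39 V.
I_D = (V_DD − V_GS)/R = (6.29 − 1.39) / 40.6 = 0.121 mA.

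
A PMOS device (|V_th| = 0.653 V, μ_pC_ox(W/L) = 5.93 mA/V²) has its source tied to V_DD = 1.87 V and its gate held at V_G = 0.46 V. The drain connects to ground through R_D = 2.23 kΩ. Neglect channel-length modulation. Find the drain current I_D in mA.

I_D = 0.752 mA

V_SG = V_DD − V_G = 1.87 − 0.46 = 1.41 V, so V_ov = 1.41 − 0.653 = 0.757 V.
Assume saturation: I_D = ½ k_p V_ov² = 0.5 × 5.93 × 0.757² = 1.7 mA, giving V_SD = V_DD − I_D R_D = 1.87 − 1.7 × 2.23 = -1.92 V.
But -1.92 V < V_ov = 0.757 V, so the device is actually in triode.
In triode I_D = k_p[V_ov V_SD − ½ V_SD²] and I_D = (V_DD − V_SD)/R_D. Equating: 6.61 V_SD² − 11.01 V_SD + 1.87 = 0, giving V_SD = 0.192 V (the root below V_ov).
I_D = (1.87 − 0.192) / 2.23 = 0.752 mA.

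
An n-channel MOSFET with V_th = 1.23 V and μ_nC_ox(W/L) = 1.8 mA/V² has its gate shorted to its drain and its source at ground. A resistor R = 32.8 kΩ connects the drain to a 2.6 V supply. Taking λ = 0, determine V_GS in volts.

With gate tied to drain, V_GS = V_DS ≥ V_GS − V_th, so the device is in saturation.
KCL at the drain: ½ k_n (V_GS − V_th)² = (V_DD − V_GS)/R.
Let x = V_GS − 1.23. Then 29.5 x² + x − 1.37 = 0, giving x = 0.199 V (positive root), so V_GS = 1.43 V.
I_D = (V_DD − V_GS)/R = (2.6 − 1.43) / 32.8 = 0.0357 mA.

V_GS = 1.43 V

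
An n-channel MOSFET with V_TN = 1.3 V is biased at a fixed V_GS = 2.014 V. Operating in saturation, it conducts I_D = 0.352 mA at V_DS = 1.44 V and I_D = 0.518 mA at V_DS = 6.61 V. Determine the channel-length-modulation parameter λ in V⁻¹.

With V_GS fixed, I_D ∝ (1 + λ V_DS) in saturation, so I_D2/I_D1 = (1 + λ V_DS2)/(1 + λ V_DS1).
0.518/0.352 = 1.472 = (1 + 6.61 λ)/(1 + 1.44 λ).
Solving: λ (I_D1 V_DS2 − I_D2 V_DS1) = I_D2 − I_D1, so λ = (0.518 − 0.352) / (0.352 × 6.61 − 0.518 × 1.44) = 0.166 / 1.58 = 0.105 V⁻¹.

λ = 0.105 V⁻¹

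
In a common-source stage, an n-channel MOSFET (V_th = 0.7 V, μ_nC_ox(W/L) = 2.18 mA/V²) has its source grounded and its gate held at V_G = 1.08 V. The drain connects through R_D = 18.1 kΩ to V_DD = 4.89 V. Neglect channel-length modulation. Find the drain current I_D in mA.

I_D = 0.157 mA

V_GS = V_G = 1.08 V, so V_ov = 1.08 − 0.7 = 0.38 V.
Assume saturation: I_D = ½ k_n V_ov² = 0.5 × 2.18 × 0.38² = 0.157 mA, giving V_DS = V_DD − I_D R_D = 4.89 − 0.157 × 18.1 = 2.04 V.
V_DS = 2.04 V ≥ V_ov = 0.38 V, confirming saturation.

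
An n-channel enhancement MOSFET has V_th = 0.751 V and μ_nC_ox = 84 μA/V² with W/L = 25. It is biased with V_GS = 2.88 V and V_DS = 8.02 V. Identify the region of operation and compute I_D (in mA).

k_n = μ_nC_ox · (W/L) = 2.1 mA/V².
V_ov = V_GS − V_th = 2.88 − 0.751 = 2.13 V.
Since V_DS = 8.02 V ≥ V_ov = 2.13 V, the device is in saturation.
I_D = ½ k_n V_ov² = 0.5 × 2.1 × 2.13² = 4.76 mA.

Saturation; I_D = 4.76 mA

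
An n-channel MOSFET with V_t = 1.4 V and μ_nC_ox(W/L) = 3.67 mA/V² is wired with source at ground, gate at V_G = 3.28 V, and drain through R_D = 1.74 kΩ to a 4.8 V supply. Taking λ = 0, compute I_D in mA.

I_D = 2.52 mA

V_GS = V_G = 3.28 V, so V_ov = 3.28 − 1.4 = 1.88 V.
Assume saturation: I_D = ½ k_n V_ov² = 0.5 × 3.67 × 1.88² = 6.49 mA, giving V_DS = V_DD − I_D R_D = 4.8 − 6.49 × 1.74 = -6.48 V.
But -6.48 V < V_ov = 1.88 V, so the device is actually in triode.
In triode I_D = k_n[V_ov V_DS − ½ V_DS²] and I_D = (V_DD − V_DS)/R_D. Equating: 3.19 V_DS² − 13.01 V_DS + 4.8 = 0, giving V_DS = 0.41 V (the root below V_ov).
I_D = (4.8 − 0.41) / 1.74 = 2.52 mA.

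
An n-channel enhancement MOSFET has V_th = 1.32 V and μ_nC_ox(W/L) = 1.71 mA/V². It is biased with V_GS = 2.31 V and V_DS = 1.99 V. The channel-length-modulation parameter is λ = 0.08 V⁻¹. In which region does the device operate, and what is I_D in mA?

V_ov = V_GS − V_th = 2.31 − 1.32 = 0.99 V.
Since V_DS = 1.99 V ≥ V_ov = 0.99 V, the device is in saturation.
I_D = ½ k_n V_ov² (1 + λ V_DS) = 0.5 × 1.71 × 0.99² × (1 + 0.08 × 1.99) = 0.971 mA.

Saturation; I_D = 0.971 mA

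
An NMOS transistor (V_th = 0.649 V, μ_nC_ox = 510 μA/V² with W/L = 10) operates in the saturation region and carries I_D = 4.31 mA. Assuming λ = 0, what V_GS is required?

V_GS = 1.95 V

k_n = μ_nC_ox · (W/L) = 5.1 mA/V².
In saturation I_D = ½ k_n (V_GS − V_th)², so V_GS − V_th = √(2 I_D / k_n) = √(2 × 4.31 / 5.1) = 1.3 V.
V_GS = 0.649 + 1.3 = 1.95 V.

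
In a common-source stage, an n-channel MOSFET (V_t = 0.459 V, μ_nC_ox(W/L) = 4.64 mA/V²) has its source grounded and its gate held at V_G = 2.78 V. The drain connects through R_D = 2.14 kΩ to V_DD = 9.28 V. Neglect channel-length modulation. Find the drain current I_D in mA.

V_GS = V_G = 2.78 V, so V_ov = 2.78 − 0.459 = 2.32 V.
Assume saturation: I_D = ½ k_n V_ov² = 0.5 × 4.64 × 2.32² = 12.5 mA, giving V_DS = V_DD − I_D R_D = 9.28 − 12.5 × 2.14 = -17.5 V.
But -17.5 V < V_ov = 2.32 V, so the device is actually in triode.
In triode I_D = k_n[V_ov V_DS − ½ V_DS²] and I_D = (V_DD − V_DS)/R_D. Equating: 4.96 V_DS² − 24.05 V_DS + 9.28 = 0, giving V_DS = 0.423 V (the root below V_ov).
I_D = (9.28 − 0.423) / 2.14 = 4.14 mA.

I_D = 4.14 mA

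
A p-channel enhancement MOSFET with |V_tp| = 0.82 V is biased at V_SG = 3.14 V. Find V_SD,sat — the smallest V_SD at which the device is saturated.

V_SD,sat = 2.32 V

The boundary between triode and saturation is V_SD = V_SG − |V_tp| = V_ov.
V_ov = 3.14 − 0.82 = 2.32 V.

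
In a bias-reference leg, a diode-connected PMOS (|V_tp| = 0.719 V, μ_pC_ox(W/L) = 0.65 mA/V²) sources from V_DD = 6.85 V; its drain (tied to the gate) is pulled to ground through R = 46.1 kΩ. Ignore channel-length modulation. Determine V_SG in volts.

With gate tied to drain, V_SG = V_SD ≥ V_SG − |V_tp|, so the device is in saturation.
KCL at the drain: ½ k_p (V_SG − |V_tp|)² = (V_DD − V_SG)/R.
Let x = V_SG − 0.719. Then 15 x² + x − 6.131 = 0, giving x = 0.607 V (positive root), so V_SG = 1.33 V.
I_D = (V_DD − V_SG)/R = (6.85 − 1.33) / 46.1 = 0.12 mA.

V_SG = 1.33 V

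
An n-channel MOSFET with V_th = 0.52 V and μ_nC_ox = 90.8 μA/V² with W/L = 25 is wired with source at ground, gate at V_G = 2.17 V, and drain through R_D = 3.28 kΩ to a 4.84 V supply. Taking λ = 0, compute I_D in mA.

V_GS = V_G = 2.17 V, so V_ov = 2.17 − 0.52 = 1.65 V.
k_n = μ_nC_ox · (W/L) = 2.27 mA/V².
Assume saturation: I_D = ½ k_n V_ov² = 0.5 × 2.27 × 1.65² = 3.09 mA, giving V_DS = V_DD − I_D R_D = 4.84 − 3.09 × 3.28 = -5.3 V.
But -5.3 V < V_ov = 1.65 V, so the device is actually in triode.
In triode I_D = k_n[V_ov V_DS − ½ V_DS²] and I_D = (V_DD − V_DS)/R_D. Equating: 3.72 V_DS² − 13.29 V_DS + 4.84 = 0, giving V_DS = 0.412 V (the root below V_ov).
I_D = (4.84 − 0.412) / 3.28 = 1.35 mA.

I_D = 1.35 mA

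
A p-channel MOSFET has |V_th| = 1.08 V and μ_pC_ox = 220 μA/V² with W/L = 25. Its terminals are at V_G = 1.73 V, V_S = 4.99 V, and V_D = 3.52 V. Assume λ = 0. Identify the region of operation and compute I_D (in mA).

V_SG = V_S − V_G = 4.99 − 1.73 = 3.26 V; V_SD = V_S − V_D = 4.99 − 3.52 = 1.47 V.
k_p = μ_pC_ox · (W/L) = 5.5 mA/V².
V_ov = V_SG − |V_th| = 3.26 − 1.08 = 2.18 V.
Since V_SD = 1.47 V < V_ov = 2.18 V, the device is in the triode region.
I_D = k_p [V_ov · V_SD − ½ V_SD²] = 5.5 × [2.18 × 1.47 − 0.5 × 1.47²] = 11.7 mA.

Triode; I_D = 11.7 mA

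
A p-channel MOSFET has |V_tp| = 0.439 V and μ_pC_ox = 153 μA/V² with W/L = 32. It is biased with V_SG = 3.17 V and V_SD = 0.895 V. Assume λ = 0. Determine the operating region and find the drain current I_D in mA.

k_p = μ_pC_ox · (W/L) = 4.896 mA/V².
V_ov = V_SG − |V_tp| = 3.17 − 0.439 = 2.73 V.
Since V_SD = 0.895 V < V_ov = 2.73 V, the device is in the triode region.
I_D = k_p [V_ov · V_SD − ½ V_SD²] = 4.896 × [2.73 × 0.895 − 0.5 × 0.895²] = 10 mA.

Triode; I_D = 10.0 mA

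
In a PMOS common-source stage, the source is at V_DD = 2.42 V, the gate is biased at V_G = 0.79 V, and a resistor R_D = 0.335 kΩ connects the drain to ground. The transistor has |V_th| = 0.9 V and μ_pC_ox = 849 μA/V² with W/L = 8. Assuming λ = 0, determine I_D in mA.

V_SG = V_DD − V_G = 2.42 − 0.79 = 1.63 V, so V_ov = 1.63 − 0.9 = 0.73 V.
k_p = μ_pC_ox · (W/L) = 6.792 mA/V².
Assume saturation: I_D = ½ k_p V_ov² = 0.5 × 6.792 × 0.73² = 1.81 mA, giving V_SD = V_DD − I_D R_D = 2.42 − 1.81 × 0.335 = 1.81 V.
V_SD = 1.81 V ≥ V_ov = 0.73 V, confirming saturation.

I_D = 1.81 mA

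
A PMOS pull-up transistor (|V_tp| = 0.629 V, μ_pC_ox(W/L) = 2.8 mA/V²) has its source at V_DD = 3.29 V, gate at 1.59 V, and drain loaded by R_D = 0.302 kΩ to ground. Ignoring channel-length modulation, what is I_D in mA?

V_SG = V_DD − V_G = 3.29 − 1.59 = 1.7 V, so V_ov = 1.7 − 0.629 = 1.07 V.
Assume saturation: I_D = ½ k_p V_ov² = 0.5 × 2.8 × 1.07² = 1.61 mA, giving V_SD = V_DD − I_D R_D = 3.29 − 1.61 × 0.302 = 2.81 V.
V_SD = 2.81 V ≥ V_ov = 1.07 V, confirming saturation.

I_D = 1.61 mA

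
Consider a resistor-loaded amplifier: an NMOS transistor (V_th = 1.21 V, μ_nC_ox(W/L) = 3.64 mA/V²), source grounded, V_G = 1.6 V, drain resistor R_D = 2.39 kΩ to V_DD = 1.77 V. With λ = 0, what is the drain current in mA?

V_GS = V_G = 1.6 V, so V_ov = 1.6 − 1.21 = 0.39 V.
Assume saturation: I_D = ½ k_n V_ov² = 0.5 × 3.64 × 0.39² = 0.277 mA, giving V_DS = V_DD − I_D R_D = 1.77 − 0.277 × 2.39 = 1.11 V.
V_DS = 1.11 V ≥ V_ov = 0.39 V, confirming saturation.

I_D = 0.277 mA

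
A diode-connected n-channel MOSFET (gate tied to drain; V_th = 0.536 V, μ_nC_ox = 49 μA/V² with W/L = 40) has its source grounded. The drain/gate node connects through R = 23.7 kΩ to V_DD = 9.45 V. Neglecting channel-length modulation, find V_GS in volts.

With gate tied to drain, V_GS = V_DS ≥ V_GS − V_th, so the device is in saturation.
k_n = μ_nC_ox · (W/L) = 1.96 mA/V².
KCL at the drain: ½ k_n (V_GS − V_th)² = (V_DD − V_GS)/R.
Let x = V_GS − 0.536. Then 23.2 x² + x − 8.914 = 0, giving x = 0.598 V (positive root), so V_GS = 1.13 V.
I_D = (V_DD − V_GS)/R = (9.45 − 1.13) / 23.7 = 0.351 mA.

V_GS = 1.13 V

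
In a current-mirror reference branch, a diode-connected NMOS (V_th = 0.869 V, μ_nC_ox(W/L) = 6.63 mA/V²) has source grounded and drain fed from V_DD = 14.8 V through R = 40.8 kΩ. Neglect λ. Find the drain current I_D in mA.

I_D = 0.334 mA

With gate tied to drain, V_GS = V_DS ≥ V_GS − V_th, so the device is in saturation.
KCL at the drain: ½ k_n (V_GS − V_th)² = (V_DD − V_GS)/R.
Let x = V_GS − 0.869. Then 135 x² + x − 13.93 = 0, giving x = 0.317 V (positive root), so V_GS = 1.19 V.
I_D = (V_DD − V_GS)/R = (14.8 − 1.19) / 40.8 = 0.334 mA.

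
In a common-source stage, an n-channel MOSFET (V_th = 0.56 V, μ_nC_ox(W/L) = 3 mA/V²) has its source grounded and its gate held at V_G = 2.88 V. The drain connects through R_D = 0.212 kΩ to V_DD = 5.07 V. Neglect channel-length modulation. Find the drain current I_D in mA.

I_D = 8.07 mA

V_GS = V_G = 2.88 V, so V_ov = 2.88 − 0.56 = 2.32 V.
Assume saturation: I_D = ½ k_n V_ov² = 0.5 × 3 × 2.32² = 8.07 mA, giving V_DS = V_DD − I_D R_D = 5.07 − 8.07 × 0.212 = 3.36 V.
V_DS = 3.36 V ≥ V_ov = 2.32 V, confirming saturation.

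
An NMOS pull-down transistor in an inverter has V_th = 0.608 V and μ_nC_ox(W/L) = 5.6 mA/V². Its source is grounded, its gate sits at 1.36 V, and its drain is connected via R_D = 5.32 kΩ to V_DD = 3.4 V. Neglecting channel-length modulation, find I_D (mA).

V_GS = V_G = 1.36 V, so V_ov = 1.36 − 0.608 = 0.752 V.
Assume saturation: I_D = ½ k_n V_ov² = 0.5 × 5.6 × 0.752² = 1.58 mA, giving V_DS = V_DD − I_D R_D = 3.4 − 1.58 × 5.32 = -5.02 V.
But -5.02 V < V_ov = 0.752 V, so the device is actually in triode.
In triode I_D = k_n[V_ov V_DS − ½ V_DS²] and I_D = (V_DD − V_DS)/R_D. Equating: 14.9 V_DS² − 23.4 V_DS + 3.4 = 0, giving V_DS = 0.162 V (the root below V_ov).
I_D = (3.4 − 0.162) / 5.32 = 0.609 mA.

I_D = 0.609 mA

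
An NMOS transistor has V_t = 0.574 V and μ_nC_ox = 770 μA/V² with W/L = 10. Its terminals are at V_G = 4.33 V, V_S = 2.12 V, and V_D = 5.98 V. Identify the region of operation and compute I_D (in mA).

Saturation; I_D = 10.3 mA

V_GS = V_G − V_S = 4.33 − 2.12 = 2.21 V; V_DS = V_D − V_S = 5.98 − 2.12 = 3.86 V.
k_n = μ_nC_ox · (W/L) = 7.7 mA/V².
V_ov = V_GS − V_t = 2.21 − 0.574 = 1.64 V.
Since V_DS = 3.86 V ≥ V_ov = 1.64 V, the device is in saturation.
I_D = ½ k_n V_ov² = 0.5 × 7.7 × 1.64² = 10.3 mA.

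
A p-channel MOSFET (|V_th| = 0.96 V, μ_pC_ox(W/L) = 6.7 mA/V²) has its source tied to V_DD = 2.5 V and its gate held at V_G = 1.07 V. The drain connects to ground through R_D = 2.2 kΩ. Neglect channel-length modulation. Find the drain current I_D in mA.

I_D = 0.740 mA

V_SG = V_DD − V_G = 2.5 − 1.07 = 1.43 V, so V_ov = 1.43 − 0.96 = 0.47 V.
Assume saturation: I_D = ½ k_p V_ov² = 0.5 × 6.7 × 0.47² = 0.74 mA, giving V_SD = V_DD − I_D R_D = 2.5 − 0.74 × 2.2 = 0.872 V.
V_SD = 0.872 V ≥ V_ov = 0.47 V, confirming saturation.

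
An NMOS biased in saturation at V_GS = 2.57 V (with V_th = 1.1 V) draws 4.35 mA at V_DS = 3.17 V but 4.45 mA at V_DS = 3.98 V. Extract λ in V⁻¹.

λ = 0.0312 V⁻¹

With V_GS fixed, I_D ∝ (1 + λ V_DS) in saturation, so I_D2/I_D1 = (1 + λ V_DS2)/(1 + λ V_DS1).
4.45/4.35 = 1.023 = (1 + 3.98 λ)/(1 + 3.17 λ).
Solving: λ (I_D1 V_DS2 − I_D2 V_DS1) = I_D2 − I_D1, so λ = (4.45 − 4.35) / (4.35 × 3.98 − 4.45 × 3.17) = 0.1 / 3.21 = 0.0312 V⁻¹.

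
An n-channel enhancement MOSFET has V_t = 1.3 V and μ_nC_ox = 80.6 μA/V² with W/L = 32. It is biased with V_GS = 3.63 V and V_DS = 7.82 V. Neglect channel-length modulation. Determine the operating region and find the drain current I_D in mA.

Saturation; I_D = 7.00 mA

k_n = μ_nC_ox · (W/L) = 2.579 mA/V².
V_ov = V_GS − V_t = 3.63 − 1.3 = 2.33 V.
Since V_DS = 7.82 V ≥ V_ov = 2.33 V, the device is in saturation.
I_D = ½ k_n V_ov² = 0.5 × 2.579 × 2.33² = 7 mA.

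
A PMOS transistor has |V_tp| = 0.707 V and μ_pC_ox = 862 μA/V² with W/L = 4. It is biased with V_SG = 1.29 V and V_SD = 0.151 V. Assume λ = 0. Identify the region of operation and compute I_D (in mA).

Triode; I_D = 0.264 mA

k_p = μ_pC_ox · (W/L) = 3.448 mA/V².
V_ov = V_SG − |V_tp| = 1.29 − 0.707 = 0.583 V.
Since V_SD = 0.151 V < V_ov = 0.583 V, the device is in the triode region.
I_D = k_p [V_ov · V_SD − ½ V_SD²] = 3.448 × [0.583 × 0.151 − 0.5 × 0.151²] = 0.264 mA.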